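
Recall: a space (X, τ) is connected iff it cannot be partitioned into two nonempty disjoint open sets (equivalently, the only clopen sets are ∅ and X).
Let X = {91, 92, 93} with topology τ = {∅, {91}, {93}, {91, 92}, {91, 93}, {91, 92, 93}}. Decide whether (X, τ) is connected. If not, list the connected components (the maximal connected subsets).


(X, τ) is disconnected; components = [{93}, {91, 92}].

Find clopen sets (U ∈ τ with X ∖ U ∈ τ):
  U = ∅, X ∖ U = {91, 92, 93} — both open, so U is clopen.
  U = {93}, X ∖ U = {91, 92} — both open, so U is clopen.
  U = {91, 92}, X ∖ U = {93} — both open, so U is clopen.
  U = {91, 92, 93}, X ∖ U = ∅ — both open, so U is clopen.
Nontrivial clopen(s) exist: e.g. {91, 92}. So (X, τ) is disconnected.
Compute connected components by grouping points that agree on all clopens:
  component: {93}
  component: {91, 92}


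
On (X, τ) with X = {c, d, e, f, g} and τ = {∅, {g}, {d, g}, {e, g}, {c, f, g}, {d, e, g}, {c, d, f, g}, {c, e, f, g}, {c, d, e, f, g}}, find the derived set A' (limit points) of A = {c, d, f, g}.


A' = {c, d, e, f}

For each x ∈ X, list the open sets U ∈ τ with x ∈ U, then check whether U ∩ (A ∖ {x}) ≠ ∅ for every such U.
  x = c: opens ∋ x are {c, f, g}, {c, d, f, g}, {c, e, f, g}, {c, d, e, f, g}; each meets A ∖ {c}, so x IS a limit point.
  x = d: opens ∋ x are {d, g}, {d, e, g}, {c, d, f, g}, {c, d, e, f, g}; each meets A ∖ {d}, so x IS a limit point.
  x = e: opens ∋ x are {e, g}, {d, e, g}, {c, e, f, g}, {c, d, e, f, g}; each meets A ∖ {e}, so x IS a limit point.
  x = f: opens ∋ x are {c, f, g}, {c, d, f, g}, {c, e, f, g}, {c, d, e, f, g}; each meets A ∖ {f}, so x IS a limit point.
  x = g: open {g} ∋ x has {g} ∩ (A ∖ {g}) = ∅, so x is NOT a limit point.
Collecting: A' = {c, d, e, f}.


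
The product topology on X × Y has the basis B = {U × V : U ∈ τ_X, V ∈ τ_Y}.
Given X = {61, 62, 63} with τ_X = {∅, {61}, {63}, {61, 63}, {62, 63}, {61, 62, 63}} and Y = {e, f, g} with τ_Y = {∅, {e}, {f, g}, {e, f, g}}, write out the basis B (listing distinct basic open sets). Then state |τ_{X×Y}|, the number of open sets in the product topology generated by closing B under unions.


Basis B = {∅ × ∅, {61} × {e}, {63} × {e}, {61, 63} × {e}, {61} × {f, g}, {62, 63} × {e}, {63} × {f, g}, {61} × {e, f, g}, {61, 62, 63} × {e}, {63} × {e, f, g}, {61, 63} × {f, g}, {62, 63} × {f, g}, {61, 63} × {e, f, g}, {61, 62, 63} × {f, g}, {62, 63} × {e, f, g}, {61, 62, 63} × {e, f, g}}; |τ_{X×Y}| = 36.

Enumerate products U × V with U ∈ τ_X, V ∈ τ_Y (deduplicated):
  ∅ × ∅ = {} (∅)
  {61} × {e} = {(61,e)}
  {63} × {e} = {(63,e)}
  {61, 63} × {e} = {(61,e), (63,e)}
  {61} × {f, g} = {(61,f), (61,g)}
  {62, 63} × {e} = {(62,e), (63,e)}
  {63} × {f, g} = {(63,f), (63,g)}
  {61} × {e, f, g} = {(61,e), (61,f), (61,g)}
  {61, 62, 63} × {e} = {(61,e), (62,e), (63,e)}
  {63} × {e, f, g} = {(63,e), (63,f), (63,g)}
  {61, 63} × {f, g} = {(61,f), (61,g), (63,f), (63,g)}
  {62, 63} × {f, g} = {(62,f), (62,g), (63,f), (63,g)}
  {61, 63} × {e, f, g} = {(61,e), (61,f), (61,g), (63,e), (63,f), (63,g)}
  {61, 62, 63} × {f, g} = {(61,f), (61,g), (62,f), (62,g), (63,f), (63,g)}
  {62, 63} × {e, f, g} = {(62,e), (62,f), (62,g), (63,e), (63,f), (63,g)}
  {61, 62, 63} × {e, f, g} = {(61,e), (61,f), (61,g), (62,e), (62,f), (62,g), (63,e), (63,f), (63,g)}
These 16 distinct sets form the basis B.
Close under arbitrary unions to get τ_{X×Y}; counting gives |τ_{X×Y}| = 36.


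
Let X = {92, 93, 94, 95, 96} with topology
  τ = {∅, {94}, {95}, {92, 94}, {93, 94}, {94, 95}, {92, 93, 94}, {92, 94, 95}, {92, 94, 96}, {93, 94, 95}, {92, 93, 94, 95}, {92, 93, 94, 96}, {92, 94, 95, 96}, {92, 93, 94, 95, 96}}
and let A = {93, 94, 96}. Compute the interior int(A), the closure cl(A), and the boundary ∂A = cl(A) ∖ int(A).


int(A) = {93, 94}, cl(A) = {92, 93, 94, 96}, ∂A = {92, 96}.

Closed sets in (X, τ) are complements of opens:
  closed(X, τ) = {∅, {93}, {95}, {96}, {92, 96}, {93, 95}, {93, 96}, {95, 96}, {92, 93, 96}, {92, 95, 96}, {93, 95, 96}, {92, 93, 94, 96}, {92, 93, 95, 96}, {92, 93, 94, 95, 96}}.
int(A) = ⋃ {U ∈ τ : U ⊆ A}. Opens contained in A: ∅, {94}, {93, 94}.
Taking the union of these: int(A) = {93, 94}.
cl(A) = ⋂ {C closed : A ⊆ C}. Closed sets containing A: {92, 93, 94, 96}, {92, 93, 94, 95, 96}.
Intersecting these: cl(A) = {92, 93, 94, 96}.
∂A = cl(A) ∖ int(A) = {92, 93, 94, 96} ∖ {93, 94} = {92, 96}.


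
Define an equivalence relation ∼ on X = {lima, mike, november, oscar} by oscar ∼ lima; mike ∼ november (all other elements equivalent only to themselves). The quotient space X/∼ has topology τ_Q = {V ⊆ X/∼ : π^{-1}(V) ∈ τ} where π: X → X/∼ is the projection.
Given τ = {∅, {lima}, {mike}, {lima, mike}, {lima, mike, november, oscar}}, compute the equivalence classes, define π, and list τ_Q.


X/∼ = {[lima=oscar], [mike=november]}; |τ_Q| = 2.

Equivalence classes: [lima=oscar], [mike=november].
Quotient map π: X → X/∼ sends lima ↦ [lima=oscar], mike ↦ [mike=november], november ↦ [mike=november], oscar ↦ [lima=oscar].
For each subset V ⊆ X/∼, compute π^{-1}(V) ⊆ X and check whether π^{-1}(V) ∈ τ. V is open in τ_Q iff π^{-1}(V) ∈ τ.
  V = {}: π^{-1}(V) = ∅ ∈ τ ✓.
  V = {[lima=oscar]}: π^{-1}(V) = {lima, oscar} ∉ τ ✗.
  V = {[mike=november]}: π^{-1}(V) = {mike, november} ∉ τ ✗.
  V = {[lima=oscar], [mike=november]}: π^{-1}(V) = {lima, mike, november, oscar} ∈ τ ✓.
Open sets in the quotient: τ_Q = {{}, {[lima=oscar], [mike=november]}} (2 elements).


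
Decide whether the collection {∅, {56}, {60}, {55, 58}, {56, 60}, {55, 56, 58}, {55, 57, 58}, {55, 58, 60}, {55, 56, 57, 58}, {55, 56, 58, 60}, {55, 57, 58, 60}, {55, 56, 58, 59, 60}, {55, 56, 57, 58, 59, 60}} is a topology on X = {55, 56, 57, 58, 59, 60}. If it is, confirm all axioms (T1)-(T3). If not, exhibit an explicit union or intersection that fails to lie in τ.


τ is NOT a topology on X.

Axiom (T1): ∅ ∈ τ? Yes; X ∈ τ? Yes.
Axiom (T2/T3): check pairwise unions and intersections of members of τ.
Counterexample for (T2): {56} ∪ {55, 57, 58, 60} = {55, 56, 57, 58, 60} ∉ τ. Therefore τ is NOT a topology.


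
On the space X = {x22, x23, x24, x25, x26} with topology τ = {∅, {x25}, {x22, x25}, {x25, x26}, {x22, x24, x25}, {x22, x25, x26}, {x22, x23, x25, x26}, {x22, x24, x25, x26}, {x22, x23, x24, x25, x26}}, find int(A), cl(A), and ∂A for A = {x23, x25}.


int(A) = {x25}, cl(A) = {x22, x23, x24, x25, x26}, ∂A = {x22, x23, x24, x26}.

Closed sets in (X, τ) are complements of opens:
  closed(X, τ) = {∅, {x23}, {x24}, {x23, x24}, {x23, x26}, {x22, x23, x24}, {x23, x24, x26}, {x22, x23, x24, x26}, {x22, x23, x24, x25, x26}}.
int(A) = ⋃ {U ∈ τ : U ⊆ A}. Opens contained in A: ∅, {x25}.
Taking the union of these: int(A) = {x25}.
cl(A) = ⋂ {C closed : A ⊆ C}. Closed sets containing A: {x22, x23, x24, x25, x26}.
Intersecting these: cl(A) = {x22, x23, x24, x25, x26}.
∂A = cl(A) ∖ int(A) = {x22, x23, x24, x25, x26} ∖ {x25} = {x22, x23, x24, x26}.


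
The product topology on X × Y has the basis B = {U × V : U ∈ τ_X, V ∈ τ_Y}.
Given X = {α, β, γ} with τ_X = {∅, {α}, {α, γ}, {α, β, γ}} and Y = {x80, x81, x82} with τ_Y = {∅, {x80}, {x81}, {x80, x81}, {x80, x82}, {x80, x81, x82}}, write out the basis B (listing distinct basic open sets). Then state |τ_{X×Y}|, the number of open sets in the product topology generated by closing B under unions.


Basis B = {∅ × ∅, {α} × {x80}, {α} × {x81}, {α} × {x80, x81}, {α} × {x80, x82}, {α, γ} × {x80}, {α, γ} × {x81}, {α} × {x80, x81, x82}, {α, β, γ} × {x80}, {α, β, γ} × {x81}, {α, γ} × {x80, x81}, {α, γ} × {x80, x82}, {α, γ} × {x80, x81, x82}, {α, β, γ} × {x80, x81}, {α, β, γ} × {x80, x82}, {α, β, γ} × {x80, x81, x82}}; |τ_{X×Y}| = 40.

Enumerate products U × V with U ∈ τ_X, V ∈ τ_Y (deduplicated):
  ∅ × ∅ = {} (∅)
  {α} × {x80} = {(α,x80)}
  {α} × {x81} = {(α,x81)}
  {α} × {x80, x81} = {(α,x80), (α,x81)}
  {α} × {x80, x82} = {(α,x80), (α,x82)}
  {α, γ} × {x80} = {(α,x80), (γ,x80)}
  {α, γ} × {x81} = {(α,x81), (γ,x81)}
  {α} × {x80, x81, x82} = {(α,x80), (α,x81), (α,x82)}
  {α, β, γ} × {x80} = {(α,x80), (β,x80), (γ,x80)}
  {α, β, γ} × {x81} = {(α,x81), (β,x81), (γ,x81)}
  {α, γ} × {x80, x81} = {(α,x80), (α,x81), (γ,x80), (γ,x81)}
  {α, γ} × {x80, x82} = {(α,x80), (α,x82), (γ,x80), (γ,x82)}
  {α, γ} × {x80, x81, x82} = {(α,x80), (α,x81), (α,x82), (γ,x80), (γ,x81), (γ,x82)}
  {α, β, γ} × {x80, x81} = {(α,x80), (α,x81), (β,x80), (β,x81), (γ,x80), (γ,x81)}
  {α, β, γ} × {x80, x82} = {(α,x80), (α,x82), (β,x80), (β,x82), (γ,x80), (γ,x82)}
  {α, β, γ} × {x80, x81, x82} = {(α,x80), (α,x81), (α,x82), (β,x80), (β,x81), (β,x82), (γ,x80), (γ,x81), (γ,x82)}
These 16 distinct sets form the basis B.
Close under arbitrary unions to get τ_{X×Y}; counting gives |τ_{X×Y}| = 40.


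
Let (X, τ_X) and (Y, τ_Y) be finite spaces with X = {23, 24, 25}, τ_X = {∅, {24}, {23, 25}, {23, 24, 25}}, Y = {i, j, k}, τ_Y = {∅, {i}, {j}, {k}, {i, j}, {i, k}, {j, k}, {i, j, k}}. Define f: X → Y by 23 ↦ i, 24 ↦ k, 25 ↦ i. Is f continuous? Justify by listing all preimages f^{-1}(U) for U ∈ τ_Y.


f IS continuous.

Compute f^{-1}(U) for each U ∈ τ_Y:
  U = ∅: f^{-1}(U) = ∅ ∈ τ_X ✓.
  U = {i}: f^{-1}(U) = {23, 25} ∈ τ_X ✓.
  U = {j}: f^{-1}(U) = ∅ ∈ τ_X ✓.
  U = {k}: f^{-1}(U) = {24} ∈ τ_X ✓.
  U = {i, j}: f^{-1}(U) = {23, 25} ∈ τ_X ✓.
  U = {i, k}: f^{-1}(U) = {23, 24, 25} ∈ τ_X ✓.
  U = {j, k}: f^{-1}(U) = {24} ∈ τ_X ✓.
  U = {i, j, k}: f^{-1}(U) = {23, 24, 25} ∈ τ_X ✓.
Every preimage lies in τ_X, so f IS continuous.


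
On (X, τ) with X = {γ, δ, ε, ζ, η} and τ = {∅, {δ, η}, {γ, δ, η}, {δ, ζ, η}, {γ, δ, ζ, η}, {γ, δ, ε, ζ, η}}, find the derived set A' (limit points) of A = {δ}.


A' = {γ, ε, ζ, η}

For each x ∈ X, list the open sets U ∈ τ with x ∈ U, then check whether U ∩ (A ∖ {x}) ≠ ∅ for every such U.
  x = γ: opens ∋ x are {γ, δ, η}, {γ, δ, ζ, η}, {γ, δ, ε, ζ, η}; each meets A ∖ {γ}, so x IS a limit point.
  x = δ: open {δ, η} ∋ x has {δ, η} ∩ (A ∖ {δ}) = ∅, so x is NOT a limit point.
  x = ε: opens ∋ x are {γ, δ, ε, ζ, η}; each meets A ∖ {ε}, so x IS a limit point.
  x = ζ: opens ∋ x are {δ, ζ, η}, {γ, δ, ζ, η}, {γ, δ, ε, ζ, η}; each meets A ∖ {ζ}, so x IS a limit point.
  x = η: opens ∋ x are {δ, η}, {γ, δ, η}, {δ, ζ, η}, {γ, δ, ζ, η}, {γ, δ, ε, ζ, η}; each meets A ∖ {η}, so x IS a limit point.
Collecting: A' = {γ, ε, ζ, η}.


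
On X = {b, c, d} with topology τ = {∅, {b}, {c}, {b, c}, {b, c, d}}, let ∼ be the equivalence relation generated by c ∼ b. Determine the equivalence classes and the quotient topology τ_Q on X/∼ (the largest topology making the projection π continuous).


X/∼ = {[b=c], [d]}; |τ_Q| = 3.

Equivalence classes: [b=c], [d].
Quotient map π: X → X/∼ sends b ↦ [b=c], c ↦ [b=c], d ↦ [d].
For each subset V ⊆ X/∼, compute π^{-1}(V) ⊆ X and check whether π^{-1}(V) ∈ τ. V is open in τ_Q iff π^{-1}(V) ∈ τ.
  V = {}: π^{-1}(V) = ∅ ∈ τ ✓.
  V = {[b=c]}: π^{-1}(V) = {b, c} ∈ τ ✓.
  V = {[d]}: π^{-1}(V) = {d} ∉ τ ✗.
  V = {[b=c], [d]}: π^{-1}(V) = {b, c, d} ∈ τ ✓.
Open sets in the quotient: τ_Q = {{}, {[b=c]}, {[b=c], [d]}} (3 elements).


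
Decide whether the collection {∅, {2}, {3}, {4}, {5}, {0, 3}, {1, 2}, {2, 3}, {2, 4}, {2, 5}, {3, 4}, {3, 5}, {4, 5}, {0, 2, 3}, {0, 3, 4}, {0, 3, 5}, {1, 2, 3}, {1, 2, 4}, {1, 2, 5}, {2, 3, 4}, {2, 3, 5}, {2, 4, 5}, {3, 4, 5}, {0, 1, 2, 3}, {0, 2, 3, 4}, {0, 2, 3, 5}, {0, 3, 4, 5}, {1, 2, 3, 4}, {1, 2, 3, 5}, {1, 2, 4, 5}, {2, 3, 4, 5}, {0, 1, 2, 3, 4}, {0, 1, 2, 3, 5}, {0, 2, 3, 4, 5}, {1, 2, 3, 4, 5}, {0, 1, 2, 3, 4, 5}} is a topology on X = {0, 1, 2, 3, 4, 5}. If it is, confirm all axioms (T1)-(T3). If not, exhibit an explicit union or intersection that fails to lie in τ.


τ IS a topology on X.

Axiom (T1): ∅ ∈ τ? Yes; X ∈ τ? Yes.
Axiom (T2/T3): check pairwise unions and intersections of members of τ.
All pairwise intersections and unions checked — each lies in τ. Therefore τ satisfies (T1), (T2), (T3): it IS a topology on X.


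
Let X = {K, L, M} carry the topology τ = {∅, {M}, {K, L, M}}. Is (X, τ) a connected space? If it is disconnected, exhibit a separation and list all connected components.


(X, τ) is connected.

Find clopen sets (U ∈ τ with X ∖ U ∈ τ):
  U = ∅, X ∖ U = {K, L, M} — both open, so U is clopen.
  U = {K, L, M}, X ∖ U = ∅ — both open, so U is clopen.
Only trivial clopens (∅ and X) exist, so (X, τ) is connected.
Compute connected components by grouping points that agree on all clopens:
  component: {K, L, M}


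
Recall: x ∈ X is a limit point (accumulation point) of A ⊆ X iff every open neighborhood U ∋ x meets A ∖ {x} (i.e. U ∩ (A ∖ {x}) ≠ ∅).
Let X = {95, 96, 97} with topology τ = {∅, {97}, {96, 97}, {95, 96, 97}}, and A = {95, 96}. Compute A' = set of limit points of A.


A' = {95}

For each x ∈ X, list the open sets U ∈ τ with x ∈ U, then check whether U ∩ (A ∖ {x}) ≠ ∅ for every such U.
  x = 95: opens ∋ x are {95, 96, 97}; each meets A ∖ {95}, so x IS a limit point.
  x = 96: open {96, 97} ∋ x has {96, 97} ∩ (A ∖ {96}) = ∅, so x is NOT a limit point.
  x = 97: open {97} ∋ x has {97} ∩ (A ∖ {97}) = ∅, so x is NOT a limit point.
Collecting: A' = {95}.


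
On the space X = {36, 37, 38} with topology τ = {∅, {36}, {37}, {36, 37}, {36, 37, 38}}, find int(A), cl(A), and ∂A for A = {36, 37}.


int(A) = {36, 37}, cl(A) = {36, 37, 38}, ∂A = {38}.

Closed sets in (X, τ) are complements of opens:
  closed(X, τ) = {∅, {38}, {36, 38}, {37, 38}, {36, 37, 38}}.
int(A) = ⋃ {U ∈ τ : U ⊆ A}. Opens contained in A: ∅, {36}, {37}, {36, 37}.
Taking the union of these: int(A) = {36, 37}.
cl(A) = ⋂ {C closed : A ⊆ C}. Closed sets containing A: {36, 37, 38}.
Intersecting these: cl(A) = {36, 37, 38}.
∂A = cl(A) ∖ int(A) = {36, 37, 38} ∖ {36, 37} = {38}.


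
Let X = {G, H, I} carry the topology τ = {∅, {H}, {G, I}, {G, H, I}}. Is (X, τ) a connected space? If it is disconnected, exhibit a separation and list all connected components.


(X, τ) is disconnected; components = [{H}, {G, I}].

Find clopen sets (U ∈ τ with X ∖ U ∈ τ):
  U = ∅, X ∖ U = {G, H, I} — both open, so U is clopen.
  U = {H}, X ∖ U = {G, I} — both open, so U is clopen.
  U = {G, I}, X ∖ U = {H} — both open, so U is clopen.
  U = {G, H, I}, X ∖ U = ∅ — both open, so U is clopen.
Nontrivial clopen(s) exist: e.g. {G, I}. So (X, τ) is disconnected.
Compute connected components by grouping points that agree on all clopens:
  component: {H}
  component: {G, I}


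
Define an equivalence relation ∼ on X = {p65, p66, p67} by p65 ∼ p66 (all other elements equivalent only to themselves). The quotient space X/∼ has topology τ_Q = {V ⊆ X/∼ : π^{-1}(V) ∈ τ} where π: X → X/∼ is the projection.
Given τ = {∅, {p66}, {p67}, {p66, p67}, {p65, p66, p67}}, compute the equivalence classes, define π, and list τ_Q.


X/∼ = {[p65=p66], [p67]}; |τ_Q| = 3.

Equivalence classes: [p65=p66], [p67].
Quotient map π: X → X/∼ sends p65 ↦ [p65=p66], p66 ↦ [p65=p66], p67 ↦ [p67].
For each subset V ⊆ X/∼, compute π^{-1}(V) ⊆ X and check whether π^{-1}(V) ∈ τ. V is open in τ_Q iff π^{-1}(V) ∈ τ.
  V = {}: π^{-1}(V) = ∅ ∈ τ ✓.
  V = {[p65=p66]}: π^{-1}(V) = {p65, p66} ∉ τ ✗.
  V = {[p67]}: π^{-1}(V) = {p67} ∈ τ ✓.
  V = {[p65=p66], [p67]}: π^{-1}(V) = {p65, p66, p67} ∈ τ ✓.
Open sets in the quotient: τ_Q = {{}, {[p67]}, {[p65=p66], [p67]}} (3 elements).


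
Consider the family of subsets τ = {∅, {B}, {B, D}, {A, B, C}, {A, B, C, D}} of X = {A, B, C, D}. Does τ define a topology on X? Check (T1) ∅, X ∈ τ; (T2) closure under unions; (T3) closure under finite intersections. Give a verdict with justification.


τ IS a topology on X.

Axiom (T1): ∅ ∈ τ? Yes; X ∈ τ? Yes.
Axiom (T2/T3): check pairwise unions and intersections of members of τ.
All pairwise intersections and unions checked — each lies in τ. Therefore τ satisfies (T1), (T2), (T3): it IS a topology on X.


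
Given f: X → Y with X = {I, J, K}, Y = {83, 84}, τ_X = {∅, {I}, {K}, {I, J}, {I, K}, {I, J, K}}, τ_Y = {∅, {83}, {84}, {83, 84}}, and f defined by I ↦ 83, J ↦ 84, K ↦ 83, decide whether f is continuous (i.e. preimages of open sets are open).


f is NOT continuous.

Compute f^{-1}(U) for each U ∈ τ_Y:
  U = ∅: f^{-1}(U) = ∅ ∈ τ_X ✓.
  U = {83}: f^{-1}(U) = {I, K} ∈ τ_X ✓.
  U = {84}: f^{-1}(U) = {J} ∉ τ_X ✗.
  U = {83, 84}: f^{-1}(U) = {I, J, K} ∈ τ_X ✓.
Found U = {84} with f^{-1}(U) = {J} not in τ_X. Therefore f is NOT continuous.


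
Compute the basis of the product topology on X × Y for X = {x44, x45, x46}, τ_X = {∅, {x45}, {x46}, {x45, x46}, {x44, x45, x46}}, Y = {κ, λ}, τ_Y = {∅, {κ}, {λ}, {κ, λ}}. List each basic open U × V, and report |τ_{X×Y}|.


Basis B = {∅ × ∅, {x45} × {κ}, {x45} × {λ}, {x46} × {κ}, {x46} × {λ}, {x45} × {κ, λ}, {x45, x46} × {κ}, {x45, x46} × {λ}, {x46} × {κ, λ}, {x44, x45, x46} × {κ}, {x44, x45, x46} × {λ}, {x45, x46} × {κ, λ}, {x44, x45, x46} × {κ, λ}}; |τ_{X×Y}| = 25.

Enumerate products U × V with U ∈ τ_X, V ∈ τ_Y (deduplicated):
  ∅ × ∅ = {} (∅)
  {x45} × {κ} = {(x45,κ)}
  {x45} × {λ} = {(x45,λ)}
  {x46} × {κ} = {(x46,κ)}
  {x46} × {λ} = {(x46,λ)}
  {x45} × {κ, λ} = {(x45,κ), (x45,λ)}
  {x45, x46} × {κ} = {(x45,κ), (x46,κ)}
  {x45, x46} × {λ} = {(x45,λ), (x46,λ)}
  {x46} × {κ, λ} = {(x46,κ), (x46,λ)}
  {x44, x45, x46} × {κ} = {(x44,κ), (x45,κ), (x46,κ)}
  {x44, x45, x46} × {λ} = {(x44,λ), (x45,λ), (x46,λ)}
  {x45, x46} × {κ, λ} = {(x45,κ), (x45,λ), (x46,κ), (x46,λ)}
  {x44, x45, x46} × {κ, λ} = {(x44,κ), (x44,λ), (x45,κ), (x45,λ), (x46,κ), (x46,λ)}
These 13 distinct sets form the basis B.
Close under arbitrary unions to get τ_{X×Y}; counting gives |τ_{X×Y}| = 25.


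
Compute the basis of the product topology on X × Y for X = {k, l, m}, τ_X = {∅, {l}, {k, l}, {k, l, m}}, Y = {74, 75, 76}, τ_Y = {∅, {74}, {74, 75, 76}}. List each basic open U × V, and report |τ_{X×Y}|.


Basis B = {∅ × ∅, {l} × {74}, {k, l} × {74}, {k, l, m} × {74}, {l} × {74, 75, 76}, {k, l} × {74, 75, 76}, {k, l, m} × {74, 75, 76}}; |τ_{X×Y}| = 10.

Enumerate products U × V with U ∈ τ_X, V ∈ τ_Y (deduplicated):
  ∅ × ∅ = {} (∅)
  {l} × {74} = {(l,74)}
  {k, l} × {74} = {(k,74), (l,74)}
  {k, l, m} × {74} = {(k,74), (l,74), (m,74)}
  {l} × {74, 75, 76} = {(l,74), (l,75), (l,76)}
  {k, l} × {74, 75, 76} = {(k,74), (k,75), (k,76), (l,74), (l,75), (l,76)}
  {k, l, m} × {74, 75, 76} = {(k,74), (k,75), (k,76), (l,74), (l,75), (l,76), (m,74), (m,75), (m,76)}
These 7 distinct sets form the basis B.
Close under arbitrary unions to get τ_{X×Y}; counting gives |τ_{X×Y}| = 10.


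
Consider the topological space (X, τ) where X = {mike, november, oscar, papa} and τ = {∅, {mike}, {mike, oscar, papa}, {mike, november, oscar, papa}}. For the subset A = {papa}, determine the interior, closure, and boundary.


int(A) = ∅, cl(A) = {november, oscar, papa}, ∂A = {november, oscar, papa}.

Closed sets in (X, τ) are complements of opens:
  closed(X, τ) = {∅, {november}, {november, oscar, papa}, {mike, november, oscar, papa}}.
int(A) = ⋃ {U ∈ τ : U ⊆ A}. Opens contained in A: ∅.
Taking the union of these: int(A) = ∅.
cl(A) = ⋂ {C closed : A ⊆ C}. Closed sets containing A: {november, oscar, papa}, {mike, november, oscar, papa}.
Intersecting these: cl(A) = {november, oscar, papa}.
∂A = cl(A) ∖ int(A) = {november, oscar, papa} ∖ ∅ = {november, oscar, papa}.


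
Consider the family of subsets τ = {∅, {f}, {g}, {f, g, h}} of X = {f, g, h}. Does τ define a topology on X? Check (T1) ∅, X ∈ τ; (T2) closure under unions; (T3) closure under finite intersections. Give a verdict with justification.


τ is NOT a topology on X.

Axiom (T1): ∅ ∈ τ? Yes; X ∈ τ? Yes.
Axiom (T2/T3): check pairwise unions and intersections of members of τ.
Counterexample for (T2): {f} ∪ {g} = {f, g} ∉ τ. Therefore τ is NOT a topology.


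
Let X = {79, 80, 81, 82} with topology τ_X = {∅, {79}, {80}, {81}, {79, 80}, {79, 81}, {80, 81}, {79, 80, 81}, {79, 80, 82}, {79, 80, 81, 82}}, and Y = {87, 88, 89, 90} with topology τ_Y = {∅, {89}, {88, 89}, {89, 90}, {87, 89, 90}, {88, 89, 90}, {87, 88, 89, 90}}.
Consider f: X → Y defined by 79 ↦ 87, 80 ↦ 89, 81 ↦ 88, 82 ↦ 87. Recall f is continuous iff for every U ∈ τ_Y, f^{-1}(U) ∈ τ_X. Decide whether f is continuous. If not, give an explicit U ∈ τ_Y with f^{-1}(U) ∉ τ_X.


f IS continuous.

Compute f^{-1}(U) for each U ∈ τ_Y:
  U = ∅: f^{-1}(U) = ∅ ∈ τ_X ✓.
  U = {89}: f^{-1}(U) = {80} ∈ τ_X ✓.
  U = {88, 89}: f^{-1}(U) = {80, 81} ∈ τ_X ✓.
  U = {89, 90}: f^{-1}(U) = {80} ∈ τ_X ✓.
  U = {87, 89, 90}: f^{-1}(U) = {79, 80, 82} ∈ τ_X ✓.
  U = {88, 89, 90}: f^{-1}(U) = {80, 81} ∈ τ_X ✓.
  U = {87, 88, 89, 90}: f^{-1}(U) = {79, 80, 81, 82} ∈ τ_X ✓.
Every preimage lies in τ_X, so f IS continuous.


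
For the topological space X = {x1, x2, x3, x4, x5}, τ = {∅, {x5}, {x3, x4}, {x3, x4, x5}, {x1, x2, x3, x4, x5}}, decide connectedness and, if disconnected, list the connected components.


(X, τ) is connected.

Find clopen sets (U ∈ τ with X ∖ U ∈ τ):
  U = ∅, X ∖ U = {x1, x2, x3, x4, x5} — both open, so U is clopen.
  U = {x1, x2, x3, x4, x5}, X ∖ U = ∅ — both open, so U is clopen.
Only trivial clopens (∅ and X) exist, so (X, τ) is connected.
Compute connected components by grouping points that agree on all clopens:
  component: {x1, x2, x3, x4, x5}


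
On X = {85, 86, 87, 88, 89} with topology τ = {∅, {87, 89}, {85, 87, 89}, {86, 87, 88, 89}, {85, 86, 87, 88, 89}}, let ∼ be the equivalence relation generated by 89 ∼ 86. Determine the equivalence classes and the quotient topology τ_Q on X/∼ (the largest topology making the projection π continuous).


X/∼ = {[85], [86=89], [87], [88]}; |τ_Q| = 3.

Equivalence classes: [85], [86=89], [87], [88].
Quotient map π: X → X/∼ sends 85 ↦ [85], 86 ↦ [86=89], 87 ↦ [87], 88 ↦ [88], 89 ↦ [86=89].
For each subset V ⊆ X/∼, compute π^{-1}(V) ⊆ X and check whether π^{-1}(V) ∈ τ. V is open in τ_Q iff π^{-1}(V) ∈ τ.
  V = {}: π^{-1}(V) = ∅ ∈ τ ✓.
  V = {[85]}: π^{-1}(V) = {85} ∉ τ ✗.
  V = {[86=89]}: π^{-1}(V) = {86, 89} ∉ τ ✗.
  V = {[85], [86=89]}: π^{-1}(V) = {85, 86, 89} ∉ τ ✗.
  V = {[87]}: π^{-1}(V) = {87} ∉ τ ✗.
  V = {[85], [87]}: π^{-1}(V) = {85, 87} ∉ τ ✗.
  V = {[86=89], [87]}: π^{-1}(V) = {86, 87, 89} ∉ τ ✗.
  V = {[85], [86=89], [87]}: π^{-1}(V) = {85, 86, 87, 89} ∉ τ ✗.
  V = {[88]}: π^{-1}(V) = {88} ∉ τ ✗.
  V = {[85], [88]}: π^{-1}(V) = {85, 88} ∉ τ ✗.
  V = {[86=89], [88]}: π^{-1}(V) = {86, 88, 89} ∉ τ ✗.
  V = {[85], [86=89], [88]}: π^{-1}(V) = {85, 86, 88, 89} ∉ τ ✗.
  V = {[87], [88]}: π^{-1}(V) = {87, 88} ∉ τ ✗.
  V = {[85], [87], [88]}: π^{-1}(V) = {85, 87, 88} ∉ τ ✗.
  V = {[86=89], [87], [88]}: π^{-1}(V) = {86, 87, 88, 89} ∈ τ ✓.
  V = {[85], [86=89], [87], [88]}: π^{-1}(V) = {85, 86, 87, 88, 89} ∈ τ ✓.
Open sets in the quotient: τ_Q = {{}, {[86=89], [87], [88]}, {[85], [86=89], [87], [88]}} (3 elements).


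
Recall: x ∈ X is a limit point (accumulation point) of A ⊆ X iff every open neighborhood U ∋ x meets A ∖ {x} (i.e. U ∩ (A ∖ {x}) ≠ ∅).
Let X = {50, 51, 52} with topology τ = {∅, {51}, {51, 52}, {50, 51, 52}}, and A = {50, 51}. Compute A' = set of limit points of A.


A' = {50, 52}

For each x ∈ X, list the open sets U ∈ τ with x ∈ U, then check whether U ∩ (A ∖ {x}) ≠ ∅ for every such U.
  x = 50: opens ∋ x are {50, 51, 52}; each meets A ∖ {50}, so x IS a limit point.
  x = 51: open {51} ∋ x has {51} ∩ (A ∖ {51}) = ∅, so x is NOT a limit point.
  x = 52: opens ∋ x are {51, 52}, {50, 51, 52}; each meets A ∖ {52}, so x IS a limit point.
Collecting: A' = {50, 52}.


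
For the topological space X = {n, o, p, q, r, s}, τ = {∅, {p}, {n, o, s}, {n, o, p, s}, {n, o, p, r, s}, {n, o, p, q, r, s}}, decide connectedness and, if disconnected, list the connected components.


(X, τ) is connected.

Find clopen sets (U ∈ τ with X ∖ U ∈ τ):
  U = ∅, X ∖ U = {n, o, p, q, r, s} — both open, so U is clopen.
  U = {n, o, p, q, r, s}, X ∖ U = ∅ — both open, so U is clopen.
Only trivial clopens (∅ and X) exist, so (X, τ) is connected.
Compute connected components by grouping points that agree on all clopens:
  component: {n, o, p, q, r, s}


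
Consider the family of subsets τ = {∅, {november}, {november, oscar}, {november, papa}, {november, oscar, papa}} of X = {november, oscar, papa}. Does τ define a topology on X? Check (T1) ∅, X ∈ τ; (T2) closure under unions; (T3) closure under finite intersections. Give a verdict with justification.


τ IS a topology on X.

Axiom (T1): ∅ ∈ τ? Yes; X ∈ τ? Yes.
Axiom (T2/T3): check pairwise unions and intersections of members of τ.
All pairwise intersections and unions checked — each lies in τ. Therefore τ satisfies (T1), (T2), (T3): it IS a topology on X.


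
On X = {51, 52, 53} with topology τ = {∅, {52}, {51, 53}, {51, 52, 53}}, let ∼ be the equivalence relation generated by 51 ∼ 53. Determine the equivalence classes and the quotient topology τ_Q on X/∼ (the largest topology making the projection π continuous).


X/∼ = {[51=53], [52]}; |τ_Q| = 4.

Equivalence classes: [51=53], [52].
Quotient map π: X → X/∼ sends 51 ↦ [51=53], 52 ↦ [52], 53 ↦ [51=53].
For each subset V ⊆ X/∼, compute π^{-1}(V) ⊆ X and check whether π^{-1}(V) ∈ τ. V is open in τ_Q iff π^{-1}(V) ∈ τ.
  V = {}: π^{-1}(V) = ∅ ∈ τ ✓.
  V = {[51=53]}: π^{-1}(V) = {51, 53} ∈ τ ✓.
  V = {[52]}: π^{-1}(V) = {52} ∈ τ ✓.
  V = {[51=53], [52]}: π^{-1}(V) = {51, 52, 53} ∈ τ ✓.
Open sets in the quotient: τ_Q = {{}, {[51=53]}, {[52]}, {[51=53], [52]}} (4 elements).


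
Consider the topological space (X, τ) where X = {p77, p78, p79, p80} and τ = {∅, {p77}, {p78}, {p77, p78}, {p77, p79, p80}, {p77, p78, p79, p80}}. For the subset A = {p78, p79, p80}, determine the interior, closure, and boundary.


int(A) = {p78}, cl(A) = {p78, p79, p80}, ∂A = {p79, p80}.

Closed sets in (X, τ) are complements of opens:
  closed(X, τ) = {∅, {p78}, {p79, p80}, {p77, p79, p80}, {p78, p79, p80}, {p77, p78, p79, p80}}.
int(A) = ⋃ {U ∈ τ : U ⊆ A}. Opens contained in A: ∅, {p78}.
Taking the union of these: int(A) = {p78}.
cl(A) = ⋂ {C closed : A ⊆ C}. Closed sets containing A: {p78, p79, p80}, {p77, p78, p79, p80}.
Intersecting these: cl(A) = {p78, p79, p80}.
∂A = cl(A) ∖ int(A) = {p78, p79, p80} ∖ {p78} = {p79, p80}.


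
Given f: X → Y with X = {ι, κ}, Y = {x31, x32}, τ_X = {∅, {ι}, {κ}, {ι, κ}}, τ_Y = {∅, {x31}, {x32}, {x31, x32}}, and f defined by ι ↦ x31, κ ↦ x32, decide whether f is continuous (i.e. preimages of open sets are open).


f IS continuous.

Compute f^{-1}(U) for each U ∈ τ_Y:
  U = ∅: f^{-1}(U) = ∅ ∈ τ_X ✓.
  U = {x31}: f^{-1}(U) = {ι} ∈ τ_X ✓.
  U = {x32}: f^{-1}(U) = {κ} ∈ τ_X ✓.
  U = {x31, x32}: f^{-1}(U) = {ι, κ} ∈ τ_X ✓.
Every preimage lies in τ_X, so f IS continuous.


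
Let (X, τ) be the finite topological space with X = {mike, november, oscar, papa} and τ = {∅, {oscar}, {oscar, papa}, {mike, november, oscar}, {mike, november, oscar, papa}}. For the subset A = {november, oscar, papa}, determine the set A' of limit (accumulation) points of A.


A' = {mike, november, papa}

For each x ∈ X, list the open sets U ∈ τ with x ∈ U, then check whether U ∩ (A ∖ {x}) ≠ ∅ for every such U.
  x = mike: opens ∋ x are {mike, november, oscar}, {mike, november, oscar, papa}; each meets A ∖ {mike}, so x IS a limit point.
  x = november: opens ∋ x are {mike, november, oscar}, {mike, november, oscar, papa}; each meets A ∖ {november}, so x IS a limit point.
  x = oscar: open {oscar} ∋ x has {oscar} ∩ (A ∖ {oscar}) = ∅, so x is NOT a limit point.
  x = papa: opens ∋ x are {oscar, papa}, {mike, november, oscar, papa}; each meets A ∖ {papa}, so x IS a limit point.
Collecting: A' = {mike, november, papa}.


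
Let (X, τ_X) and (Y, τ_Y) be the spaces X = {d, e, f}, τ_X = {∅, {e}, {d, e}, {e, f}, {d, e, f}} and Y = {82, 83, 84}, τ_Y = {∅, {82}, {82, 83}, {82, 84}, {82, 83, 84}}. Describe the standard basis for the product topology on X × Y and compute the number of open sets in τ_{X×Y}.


Basis B = {∅ × ∅, {e} × {82}, {d, e} × {82}, {e} × {82, 83}, {e} × {82, 84}, {e, f} × {82}, {d, e, f} × {82}, {e} × {82, 83, 84}, {d, e} × {82, 83}, {d, e} × {82, 84}, {e, f} × {82, 83}, {e, f} × {82, 84}, {d, e} × {82, 83, 84}, {d, e, f} × {82, 83}, {d, e, f} × {82, 84}, {e, f} × {82, 83, 84}, {d, e, f} × {82, 83, 84}}; |τ_{X×Y}| = 48.

Enumerate products U × V with U ∈ τ_X, V ∈ τ_Y (deduplicated):
  ∅ × ∅ = {} (∅)
  {e} × {82} = {(e,82)}
  {d, e} × {82} = {(d,82), (e,82)}
  {e} × {82, 83} = {(e,82), (e,83)}
  {e} × {82, 84} = {(e,82), (e,84)}
  {e, f} × {82} = {(e,82), (f,82)}
  {d, e, f} × {82} = {(d,82), (e,82), (f,82)}
  {e} × {82, 83, 84} = {(e,82), (e,83), (e,84)}
  {d, e} × {82, 83} = {(d,82), (d,83), (e,82), (e,83)}
  {d, e} × {82, 84} = {(d,82), (d,84), (e,82), (e,84)}
  {e, f} × {82, 83} = {(e,82), (e,83), (f,82), (f,83)}
  {e, f} × {82, 84} = {(e,82), (e,84), (f,82), (f,84)}
  {d, e} × {82, 83, 84} = {(d,82), (d,83), (d,84), (e,82), (e,83), (e,84)}
  {d, e, f} × {82, 83} = {(d,82), (d,83), (e,82), (e,83), (f,82), (f,83)}
  {d, e, f} × {82, 84} = {(d,82), (d,84), (e,82), (e,84), (f,82), (f,84)}
  {e, f} × {82, 83, 84} = {(e,82), (e,83), (e,84), (f,82), (f,83), (f,84)}
  {d, e, f} × {82, 83, 84} = {(d,82), (d,83), (d,84), (e,82), (e,83), (e,84), (f,82), (f,83), (f,84)}
These 17 distinct sets form the basis B.
Close under arbitrary unions to get τ_{X×Y}; counting gives |τ_{X×Y}| = 48.


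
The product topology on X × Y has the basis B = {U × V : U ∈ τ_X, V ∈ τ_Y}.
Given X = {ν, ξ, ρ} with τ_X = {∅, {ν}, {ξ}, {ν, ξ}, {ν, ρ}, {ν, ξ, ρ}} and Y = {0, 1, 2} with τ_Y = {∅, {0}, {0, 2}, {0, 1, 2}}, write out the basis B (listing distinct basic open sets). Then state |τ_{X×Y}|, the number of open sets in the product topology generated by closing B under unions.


Basis B = {∅ × ∅, {ν} × {0}, {ξ} × {0}, {ν} × {0, 2}, {ν, ξ} × {0}, {ν, ρ} × {0}, {ξ} × {0, 2}, {ν} × {0, 1, 2}, {ν, ξ, ρ} × {0}, {ξ} × {0, 1, 2}, {ν, ξ} × {0, 2}, {ν, ρ} × {0, 2}, {ν, ξ} × {0, 1, 2}, {ν, ρ} × {0, 1, 2}, {ν, ξ, ρ} × {0, 2}, {ν, ξ, ρ} × {0, 1, 2}}; |τ_{X×Y}| = 40.

Enumerate products U × V with U ∈ τ_X, V ∈ τ_Y (deduplicated):
  ∅ × ∅ = {} (∅)
  {ν} × {0} = {(ν,0)}
  {ξ} × {0} = {(ξ,0)}
  {ν} × {0, 2} = {(ν,0), (ν,2)}
  {ν, ξ} × {0} = {(ν,0), (ξ,0)}
  {ν, ρ} × {0} = {(ν,0), (ρ,0)}
  {ξ} × {0, 2} = {(ξ,0), (ξ,2)}
  {ν} × {0, 1, 2} = {(ν,0), (ν,1), (ν,2)}
  {ν, ξ, ρ} × {0} = {(ν,0), (ξ,0), (ρ,0)}
  {ξ} × {0, 1, 2} = {(ξ,0), (ξ,1), (ξ,2)}
  {ν, ξ} × {0, 2} = {(ν,0), (ν,2), (ξ,0), (ξ,2)}
  {ν, ρ} × {0, 2} = {(ν,0), (ν,2), (ρ,0), (ρ,2)}
  {ν, ξ} × {0, 1, 2} = {(ν,0), (ν,1), (ν,2), (ξ,0), (ξ,1), (ξ,2)}
  {ν, ρ} × {0, 1, 2} = {(ν,0), (ν,1), (ν,2), (ρ,0), (ρ,1), (ρ,2)}
  {ν, ξ, ρ} × {0, 2} = {(ν,0), (ν,2), (ξ,0), (ξ,2), (ρ,0), (ρ,2)}
  {ν, ξ, ρ} × {0, 1, 2} = {(ν,0), (ν,1), (ν,2), (ξ,0), (ξ,1), (ξ,2), (ρ,0), (ρ,1), (ρ,2)}
These 16 distinct sets form the basis B.
Close under arbitrary unions to get τ_{X×Y}; counting gives |τ_{X×Y}| = 40.


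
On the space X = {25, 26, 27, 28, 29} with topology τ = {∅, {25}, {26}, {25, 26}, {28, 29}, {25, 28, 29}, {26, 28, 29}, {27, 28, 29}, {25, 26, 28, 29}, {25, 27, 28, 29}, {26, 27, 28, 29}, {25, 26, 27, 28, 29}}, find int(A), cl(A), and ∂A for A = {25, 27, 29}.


int(A) = {25}, cl(A) = {25, 27, 28, 29}, ∂A = {27, 28, 29}.

Closed sets in (X, τ) are complements of opens:
  closed(X, τ) = {∅, {25}, {26}, {27}, {25, 26}, {25, 27}, {26, 27}, {25, 26, 27}, {27, 28, 29}, {25, 27, 28, 29}, {26, 27, 28, 29}, {25, 26, 27, 28, 29}}.
int(A) = ⋃ {U ∈ τ : U ⊆ A}. Opens contained in A: ∅, {25}.
Taking the union of these: int(A) = {25}.
cl(A) = ⋂ {C closed : A ⊆ C}. Closed sets containing A: {25, 27, 28, 29}, {25, 26, 27, 28, 29}.
Intersecting these: cl(A) = {25, 27, 28, 29}.
∂A = cl(A) ∖ int(A) = {25, 27, 28, 29} ∖ {25} = {27, 28, 29}.


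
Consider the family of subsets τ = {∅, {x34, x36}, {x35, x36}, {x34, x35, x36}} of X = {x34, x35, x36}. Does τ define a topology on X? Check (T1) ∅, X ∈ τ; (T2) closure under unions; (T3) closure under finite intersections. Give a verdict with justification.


τ is NOT a topology on X.

Axiom (T1): ∅ ∈ τ? Yes; X ∈ τ? Yes.
Axiom (T2/T3): check pairwise unions and intersections of members of τ.
Counterexample for (T3): {x34, x36} ∩ {x35, x36} = {x36} ∉ τ. Therefore τ is NOT a topology.


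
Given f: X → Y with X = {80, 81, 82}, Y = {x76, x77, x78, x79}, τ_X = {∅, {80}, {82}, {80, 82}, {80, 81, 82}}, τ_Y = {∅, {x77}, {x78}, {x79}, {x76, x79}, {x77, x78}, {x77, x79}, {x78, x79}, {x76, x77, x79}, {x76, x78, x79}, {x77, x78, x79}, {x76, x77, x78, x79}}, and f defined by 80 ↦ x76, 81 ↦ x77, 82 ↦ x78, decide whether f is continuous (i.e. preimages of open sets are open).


f is NOT continuous.

Compute f^{-1}(U) for each U ∈ τ_Y:
  U = ∅: f^{-1}(U) = ∅ ∈ τ_X ✓.
  U = {x77}: f^{-1}(U) = {81} ∉ τ_X ✗.
  U = {x78}: f^{-1}(U) = {82} ∈ τ_X ✓.
  U = {x79}: f^{-1}(U) = ∅ ∈ τ_X ✓.
  U = {x76, x79}: f^{-1}(U) = {80} ∈ τ_X ✓.
  U = {x77, x78}: f^{-1}(U) = {81, 82} ∉ τ_X ✗.
  U = {x77, x79}: f^{-1}(U) = {81} ∉ τ_X ✗.
  U = {x78, x79}: f^{-1}(U) = {82} ∈ τ_X ✓.
  U = {x76, x77, x79}: f^{-1}(U) = {80, 81} ∉ τ_X ✗.
  U = {x76, x78, x79}: f^{-1}(U) = {80, 82} ∈ τ_X ✓.
  U = {x77, x78, x79}: f^{-1}(U) = {81, 82} ∉ τ_X ✗.
  U = {x76, x77, x78, x79}: f^{-1}(U) = {80, 81, 82} ∈ τ_X ✓.
Found U = {x77} with f^{-1}(U) = {81} not in τ_X. Therefore f is NOT continuous.


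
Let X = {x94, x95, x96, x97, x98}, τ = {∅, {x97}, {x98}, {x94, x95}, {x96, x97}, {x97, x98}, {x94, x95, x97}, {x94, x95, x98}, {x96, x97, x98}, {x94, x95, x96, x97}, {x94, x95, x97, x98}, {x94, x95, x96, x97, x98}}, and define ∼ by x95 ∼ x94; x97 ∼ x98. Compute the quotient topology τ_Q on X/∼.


X/∼ = {[x94=x95], [x96], [x97=x98]}; |τ_Q| = 6.

Equivalence classes: [x94=x95], [x96], [x97=x98].
Quotient map π: X → X/∼ sends x94 ↦ [x94=x95], x95 ↦ [x94=x95], x96 ↦ [x96], x97 ↦ [x97=x98], x98 ↦ [x97=x98].
For each subset V ⊆ X/∼, compute π^{-1}(V) ⊆ X and check whether π^{-1}(V) ∈ τ. V is open in τ_Q iff π^{-1}(V) ∈ τ.
  V = {}: π^{-1}(V) = ∅ ∈ τ ✓.
  V = {[x94=x95]}: π^{-1}(V) = {x94, x95} ∈ τ ✓.
  V = {[x96]}: π^{-1}(V) = {x96} ∉ τ ✗.
  V = {[x94=x95], [x96]}: π^{-1}(V) = {x94, x95, x96} ∉ τ ✗.
  V = {[x97=x98]}: π^{-1}(V) = {x97, x98} ∈ τ ✓.
  V = {[x94=x95], [x97=x98]}: π^{-1}(V) = {x94, x95, x97, x98} ∈ τ ✓.
  V = {[x96], [x97=x98]}: π^{-1}(V) = {x96, x97, x98} ∈ τ ✓.
  V = {[x94=x95], [x96], [x97=x98]}: π^{-1}(V) = {x94, x95, x96, x97, x98} ∈ τ ✓.
Open sets in the quotient: τ_Q = {{}, {[x94=x95]}, {[x97=x98]}, {[x94=x95], [x97=x98]}, {[x96], [x97=x98]}, {[x94=x95], [x96], [x97=x98]}} (6 elements).


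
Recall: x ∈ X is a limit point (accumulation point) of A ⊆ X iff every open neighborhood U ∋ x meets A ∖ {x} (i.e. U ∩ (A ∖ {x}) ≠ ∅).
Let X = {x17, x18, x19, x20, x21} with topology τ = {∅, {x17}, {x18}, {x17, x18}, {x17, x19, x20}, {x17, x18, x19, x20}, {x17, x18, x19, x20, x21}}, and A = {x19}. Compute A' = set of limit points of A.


A' = {x20, x21}

For each x ∈ X, list the open sets U ∈ τ with x ∈ U, then check whether U ∩ (A ∖ {x}) ≠ ∅ for every such U.
  x = x17: open {x17} ∋ x has {x17} ∩ (A ∖ {x17}) = ∅, so x is NOT a limit point.
  x = x18: open {x18} ∋ x has {x18} ∩ (A ∖ {x18}) = ∅, so x is NOT a limit point.
  x = x19: open {x17, x19, x20} ∋ x has {x17, x19, x20} ∩ (A ∖ {x19}) = ∅, so x is NOT a limit point.
  x = x20: opens ∋ x are {x17, x19, x20}, {x17, x18, x19, x20}, {x17, x18, x19, x20, x21}; each meets A ∖ {x20}, so x IS a limit point.
  x = x21: opens ∋ x are {x17, x18, x19, x20, x21}; each meets A ∖ {x21}, so x IS a limit point.
Collecting: A' = {x20, x21}.


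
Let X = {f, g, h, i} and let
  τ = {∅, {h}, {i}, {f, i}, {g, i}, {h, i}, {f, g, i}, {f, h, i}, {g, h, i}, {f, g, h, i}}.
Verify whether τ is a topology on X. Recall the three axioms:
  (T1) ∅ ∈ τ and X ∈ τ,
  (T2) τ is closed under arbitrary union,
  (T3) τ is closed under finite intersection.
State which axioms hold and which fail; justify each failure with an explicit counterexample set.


τ IS a topology on X.

Axiom (T1): ∅ ∈ τ? Yes; X ∈ τ? Yes.
Axiom (T2/T3): check pairwise unions and intersections of members of τ.
All pairwise intersections and unions checked — each lies in τ. Therefore τ satisfies (T1), (T2), (T3): it IS a topology on X.


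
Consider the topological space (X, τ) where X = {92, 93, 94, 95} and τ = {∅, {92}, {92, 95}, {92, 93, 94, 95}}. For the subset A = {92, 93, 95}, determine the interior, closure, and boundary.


int(A) = {92, 95}, cl(A) = {92, 93, 94, 95}, ∂A = {93, 94}.

Closed sets in (X, τ) are complements of opens:
  closed(X, τ) = {∅, {93, 94}, {93, 94, 95}, {92, 93, 94, 95}}.
int(A) = ⋃ {U ∈ τ : U ⊆ A}. Opens contained in A: ∅, {92}, {92, 95}.
Taking the union of these: int(A) = {92, 95}.
cl(A) = ⋂ {C closed : A ⊆ C}. Closed sets containing A: {92, 93, 94, 95}.
Intersecting these: cl(A) = {92, 93, 94, 95}.
∂A = cl(A) ∖ int(A) = {92, 93, 94, 95} ∖ {92, 95} = {93, 94}.


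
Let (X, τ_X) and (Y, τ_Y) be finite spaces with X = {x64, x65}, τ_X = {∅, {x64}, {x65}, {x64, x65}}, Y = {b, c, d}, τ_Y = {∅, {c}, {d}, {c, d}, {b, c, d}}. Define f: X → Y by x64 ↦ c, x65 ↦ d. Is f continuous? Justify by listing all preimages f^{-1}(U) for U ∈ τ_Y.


f IS continuous.

Compute f^{-1}(U) for each U ∈ τ_Y:
  U = ∅: f^{-1}(U) = ∅ ∈ τ_X ✓.
  U = {c}: f^{-1}(U) = {x64} ∈ τ_X ✓.
  U = {d}: f^{-1}(U) = {x65} ∈ τ_X ✓.
  U = {c, d}: f^{-1}(U) = {x64, x65} ∈ τ_X ✓.
  U = {b, c, d}: f^{-1}(U) = {x64, x65} ∈ τ_X ✓.
Every preimage lies in τ_X, so f IS continuous.


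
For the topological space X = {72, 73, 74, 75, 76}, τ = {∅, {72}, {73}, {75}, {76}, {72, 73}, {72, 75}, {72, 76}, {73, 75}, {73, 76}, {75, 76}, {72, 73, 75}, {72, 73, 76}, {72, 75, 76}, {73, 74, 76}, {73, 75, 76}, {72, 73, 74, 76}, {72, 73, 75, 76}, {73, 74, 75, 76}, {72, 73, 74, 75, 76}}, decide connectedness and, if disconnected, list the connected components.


(X, τ) is disconnected; components = [{72}, {75}, {73, 74, 76}].

Find clopen sets (U ∈ τ with X ∖ U ∈ τ):
  U = ∅, X ∖ U = {72, 73, 74, 75, 76} — both open, so U is clopen.
  U = {72}, X ∖ U = {73, 74, 75, 76} — both open, so U is clopen.
  U = {75}, X ∖ U = {72, 73, 74, 76} — both open, so U is clopen.
  U = {72, 75}, X ∖ U = {73, 74, 76} — both open, so U is clopen.
  U = {73, 74, 76}, X ∖ U = {72, 75} — both open, so U is clopen.
  U = {72, 73, 74, 76}, X ∖ U = {75} — both open, so U is clopen.
  U = {73, 74, 75, 76}, X ∖ U = {72} — both open, so U is clopen.
  U = {72, 73, 74, 75, 76}, X ∖ U = ∅ — both open, so U is clopen.
Nontrivial clopen(s) exist: e.g. {73, 74, 76}. So (X, τ) is disconnected.
Compute connected components by grouping points that agree on all clopens:
  component: {72}
  component: {75}
  component: {73, 74, 76}
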